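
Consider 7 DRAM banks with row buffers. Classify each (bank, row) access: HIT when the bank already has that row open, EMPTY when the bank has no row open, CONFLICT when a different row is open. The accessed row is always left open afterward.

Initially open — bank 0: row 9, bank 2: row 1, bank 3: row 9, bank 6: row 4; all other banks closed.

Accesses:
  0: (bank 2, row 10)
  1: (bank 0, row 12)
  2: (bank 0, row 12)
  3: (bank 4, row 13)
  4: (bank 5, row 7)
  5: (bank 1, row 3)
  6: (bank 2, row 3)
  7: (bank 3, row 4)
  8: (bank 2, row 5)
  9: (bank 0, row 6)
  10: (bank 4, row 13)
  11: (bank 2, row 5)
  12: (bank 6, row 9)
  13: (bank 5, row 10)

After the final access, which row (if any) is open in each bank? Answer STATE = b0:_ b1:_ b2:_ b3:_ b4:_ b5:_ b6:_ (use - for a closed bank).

step 0: bank2 1->10 [CONFLICT]
step 1: bank0 9->12 [CONFLICT]
step 2: bank0 12->12 [HIT]
step 3: bank4 None->13 [EMPTY]
step 4: bank5 None->7 [EMPTY]
step 5: bank1 None->3 [EMPTY]
step 6: bank2 10->3 [CONFLICT]
step 7: bank3 9->4 [CONFLICT]
step 8: bank2 3->5 [CONFLICT]
step 9: bank0 12->6 [CONFLICT]
step 10: bank4 13->13 [HIT]
step 11: bank2 5->5 [HIT]
step 12: bank6 4->9 [CONFLICT]
step 13: bank5 7->10 [CONFLICT]

STATE = b0:6 b1:3 b2:5 b3:4 b4:13 b5:10 b6:9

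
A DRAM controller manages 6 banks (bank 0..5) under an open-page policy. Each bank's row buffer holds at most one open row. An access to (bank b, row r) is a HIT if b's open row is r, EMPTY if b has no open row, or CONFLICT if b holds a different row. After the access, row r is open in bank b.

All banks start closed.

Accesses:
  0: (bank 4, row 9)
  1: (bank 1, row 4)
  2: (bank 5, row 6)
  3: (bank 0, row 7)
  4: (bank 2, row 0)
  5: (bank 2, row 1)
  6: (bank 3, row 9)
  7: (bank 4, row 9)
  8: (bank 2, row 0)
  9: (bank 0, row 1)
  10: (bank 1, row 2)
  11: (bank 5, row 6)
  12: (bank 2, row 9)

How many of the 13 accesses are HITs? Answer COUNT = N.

step 0: bank4 None->9 [EMPTY]
step 1: bank1 None->4 [EMPTY]
step 2: bank5 None->6 [EMPTY]
step 3: bank0 None->7 [EMPTY]
step 4: bank2 None->0 [EMPTY]
step 5: bank2 0->1 [CONFLICT]
step 6: bank3 None->9 [EMPTY]
step 7: bank4 9->9 [HIT]
step 8: bank2 1->0 [CONFLICT]
step 9: bank0 7->1 [CONFLICT]
step 10: bank1 4->2 [CONFLICT]
step 11: bank5 6->6 [HIT]
step 12: bank2 0->9 [CONFLICT]

COUNT = 2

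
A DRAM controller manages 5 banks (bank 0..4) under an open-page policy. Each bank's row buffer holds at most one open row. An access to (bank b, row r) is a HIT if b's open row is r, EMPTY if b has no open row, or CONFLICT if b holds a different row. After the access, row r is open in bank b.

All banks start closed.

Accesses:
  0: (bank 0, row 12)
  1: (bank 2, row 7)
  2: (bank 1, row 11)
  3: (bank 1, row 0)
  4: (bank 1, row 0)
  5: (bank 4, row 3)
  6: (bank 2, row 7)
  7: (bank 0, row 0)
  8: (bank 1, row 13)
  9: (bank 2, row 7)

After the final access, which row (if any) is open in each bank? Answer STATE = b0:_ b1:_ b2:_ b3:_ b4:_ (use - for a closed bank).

step 0: bank0 None->12 [EMPTY]
step 1: bank2 None->7 [EMPTY]
step 2: bank1 None->11 [EMPTY]
step 3: bank1 11->0 [CONFLICT]
step 4: bank1 0->0 [HIT]
step 5: bank4 None->3 [EMPTY]
step 6: bank2 7->7 [HIT]
step 7: bank0 12->0 [CONFLICT]
step 8: bank1 0->13 [CONFLICT]
step 9: bank2 7->7 [HIT]

STATE = b0:0 b1:13 b2:7 b3:- b4:3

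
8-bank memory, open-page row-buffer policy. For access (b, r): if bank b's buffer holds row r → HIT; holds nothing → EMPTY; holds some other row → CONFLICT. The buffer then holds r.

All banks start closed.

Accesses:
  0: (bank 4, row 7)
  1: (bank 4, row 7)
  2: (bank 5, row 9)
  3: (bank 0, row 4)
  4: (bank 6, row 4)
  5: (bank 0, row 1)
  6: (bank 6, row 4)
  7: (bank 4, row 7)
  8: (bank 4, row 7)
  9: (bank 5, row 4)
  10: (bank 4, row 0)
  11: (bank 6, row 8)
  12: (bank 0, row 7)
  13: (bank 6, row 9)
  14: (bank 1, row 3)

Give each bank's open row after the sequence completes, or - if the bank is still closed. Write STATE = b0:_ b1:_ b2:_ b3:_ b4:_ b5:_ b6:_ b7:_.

#0 (4,7) E
#1 (4,7) H  (was 7)
#2 (5,9) E
#3 (0,4) E
#4 (6,4) E
#5 (0,1) C  (was 4)
#6 (6,4) H  (was 4)
#7 (4,7) H  (was 7)
#8 (4,7) H  (was 7)
#9 (5,4) C  (was 9)
#10 (4,0) C  (was 7)
#11 (6,8) C  (was 4)
#12 (0,7) C  (was 1)
#13 (6,9) C  (was 8)
#14 (1,3) E

STATE = b0:7 b1:3 b2:- b3:- b4:0 b5:4 b6:9 b7:-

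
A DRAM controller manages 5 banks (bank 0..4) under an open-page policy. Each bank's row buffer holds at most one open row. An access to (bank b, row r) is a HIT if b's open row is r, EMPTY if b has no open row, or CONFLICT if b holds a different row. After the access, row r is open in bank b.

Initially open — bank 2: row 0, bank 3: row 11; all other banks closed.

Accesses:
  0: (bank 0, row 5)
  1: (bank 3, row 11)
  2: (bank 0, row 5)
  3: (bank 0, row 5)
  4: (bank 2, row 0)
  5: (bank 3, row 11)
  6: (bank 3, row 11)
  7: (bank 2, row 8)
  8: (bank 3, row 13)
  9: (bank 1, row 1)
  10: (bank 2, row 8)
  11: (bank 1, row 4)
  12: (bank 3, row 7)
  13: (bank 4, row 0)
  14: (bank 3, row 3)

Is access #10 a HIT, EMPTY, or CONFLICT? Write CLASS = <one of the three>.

step 0: bank0 None->5 [EMPTY]
step 1: bank3 11->11 [HIT]
step 2: bank0 5->5 [HIT]
step 3: bank0 5->5 [HIT]
step 4: bank2 0->0 [HIT]
step 5: bank3 11->11 [HIT]
step 6: bank3 11->11 [HIT]
step 7: bank2 0->8 [CONFLICT]
step 8: bank3 11->13 [CONFLICT]
step 9: bank1 None->1 [EMPTY]
step 10: bank2 8->8 [HIT]
step 11: bank1 1->4 [CONFLICT]
step 12: bank3 13->7 [CONFLICT]
step 13: bank4 None->0 [EMPTY]
step 14: bank3 7->3 [CONFLICT]

CLASS = HIT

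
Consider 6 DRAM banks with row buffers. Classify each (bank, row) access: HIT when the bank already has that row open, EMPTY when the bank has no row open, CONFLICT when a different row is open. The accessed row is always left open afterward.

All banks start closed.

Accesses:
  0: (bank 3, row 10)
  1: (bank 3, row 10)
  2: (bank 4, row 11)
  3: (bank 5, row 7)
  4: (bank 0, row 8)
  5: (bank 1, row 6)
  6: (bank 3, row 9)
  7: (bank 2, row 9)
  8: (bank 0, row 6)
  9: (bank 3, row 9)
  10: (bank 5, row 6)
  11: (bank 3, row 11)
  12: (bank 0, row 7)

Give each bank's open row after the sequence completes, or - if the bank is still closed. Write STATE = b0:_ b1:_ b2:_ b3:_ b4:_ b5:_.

#0 (3,10) E
#1 (3,10) H  (was 10)
#2 (4,11) E
#3 (5,7) E
#4 (0,8) E
#5 (1,6) E
#6 (3,9) C  (was 10)
#7 (2,9) E
#8 (0,6) C  (was 8)
#9 (3,9) H  (was 9)
#10 (5,6) C  (was 7)
#11 (3,11) C  (was 9)
#12 (0,7) C  (was 6)

STATE = b0:7 b1:6 b2:9 b3:11 b4:11 b5:6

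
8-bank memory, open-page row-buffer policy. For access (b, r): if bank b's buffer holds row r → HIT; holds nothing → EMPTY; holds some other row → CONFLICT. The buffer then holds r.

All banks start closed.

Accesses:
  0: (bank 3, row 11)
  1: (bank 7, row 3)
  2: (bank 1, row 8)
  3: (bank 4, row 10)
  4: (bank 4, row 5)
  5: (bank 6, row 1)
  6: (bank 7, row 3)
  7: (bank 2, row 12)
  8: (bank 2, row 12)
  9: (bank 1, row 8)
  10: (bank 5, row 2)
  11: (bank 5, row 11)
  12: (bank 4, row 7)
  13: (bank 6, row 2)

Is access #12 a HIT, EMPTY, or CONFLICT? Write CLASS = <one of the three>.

#0 (3,11) E
#1 (7,3) E
#2 (1,8) E
#3 (4,10) E
#4 (4,5) C  (was 10)
#5 (6,1) E
#6 (7,3) H  (was 3)
#7 (2,12) E
#8 (2,12) H  (was 12)
#9 (1,8) H  (was 8)
#10 (5,2) E
#11 (5,11) C  (was 2)
#12 (4,7) C  (was 5)
#13 (6,2) C  (was 1)

CLASS = CONFLICT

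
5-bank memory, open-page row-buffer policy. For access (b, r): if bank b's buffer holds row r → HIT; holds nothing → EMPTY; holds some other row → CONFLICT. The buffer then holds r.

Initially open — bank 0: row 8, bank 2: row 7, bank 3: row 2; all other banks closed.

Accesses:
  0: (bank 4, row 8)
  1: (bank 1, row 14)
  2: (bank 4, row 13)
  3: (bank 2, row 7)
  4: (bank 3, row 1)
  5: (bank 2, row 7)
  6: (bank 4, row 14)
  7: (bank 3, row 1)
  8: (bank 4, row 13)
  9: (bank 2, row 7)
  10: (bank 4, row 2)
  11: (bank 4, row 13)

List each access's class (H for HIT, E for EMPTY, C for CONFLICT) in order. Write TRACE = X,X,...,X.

TRACE = E,E,C,H,C,H,C,H,C,H,C,C

#0 (4,8) E
#1 (1,14) E
#2 (4,13) C  (was 8)
#3 (2,7) H  (was 7)
#4 (3,1) C  (was 2)
#5 (2,7) H  (was 7)
#6 (4,14) C  (was 13)
#7 (3,1) H  (was 1)
#8 (4,13) C  (was 14)
#9 (2,7) H  (was 7)
#10 (4,2) C  (was 13)
#11 (4,13) C  (was 2)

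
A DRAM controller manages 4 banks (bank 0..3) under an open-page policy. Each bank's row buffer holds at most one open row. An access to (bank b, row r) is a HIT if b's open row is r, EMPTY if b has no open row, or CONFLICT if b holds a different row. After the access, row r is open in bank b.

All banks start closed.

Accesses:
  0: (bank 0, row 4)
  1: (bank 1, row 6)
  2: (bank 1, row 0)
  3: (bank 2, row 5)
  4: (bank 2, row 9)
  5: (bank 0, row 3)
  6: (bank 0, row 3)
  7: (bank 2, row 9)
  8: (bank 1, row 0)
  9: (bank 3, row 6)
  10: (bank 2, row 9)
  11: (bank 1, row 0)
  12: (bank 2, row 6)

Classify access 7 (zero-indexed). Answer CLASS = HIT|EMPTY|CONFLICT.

0: bank 0 row 4 — prev None → EMPTY
1: bank 1 row 6 — prev None → EMPTY
2: bank 1 row 0 — prev 6 → CONFLICT
3: bank 2 row 5 — prev None → EMPTY
4: bank 2 row 9 — prev 5 → CONFLICT
5: bank 0 row 3 — prev 4 → CONFLICT
6: bank 0 row 3 — prev 3 → HIT
7: bank 2 row 9 — prev 9 → HIT
8: bank 1 row 0 — prev 0 → HIT
9: bank 3 row 6 — prev None → EMPTY
10: bank 2 row 9 — prev 9 → HIT
11: bank 1 row 0 — prev 0 → HIT
12: bank 2 row 6 — prev 9 → CONFLICT

CLASS = HIT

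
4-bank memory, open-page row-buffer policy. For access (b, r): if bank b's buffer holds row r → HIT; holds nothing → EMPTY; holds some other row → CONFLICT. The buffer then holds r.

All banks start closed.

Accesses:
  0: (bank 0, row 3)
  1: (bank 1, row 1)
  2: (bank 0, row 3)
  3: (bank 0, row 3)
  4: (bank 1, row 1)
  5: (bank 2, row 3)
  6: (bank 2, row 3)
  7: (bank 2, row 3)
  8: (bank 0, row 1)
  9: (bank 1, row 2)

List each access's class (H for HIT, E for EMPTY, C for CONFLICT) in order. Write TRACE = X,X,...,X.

step 0: bank0 None->3 [EMPTY]
step 1: bank1 None->1 [EMPTY]
step 2: bank0 3->3 [HIT]
step 3: bank0 3->3 [HIT]
step 4: bank1 1->1 [HIT]
step 5: bank2 None->3 [EMPTY]
step 6: bank2 3->3 [HIT]
step 7: bank2 3->3 [HIT]
step 8: bank0 3->1 [CONFLICT]
step 9: bank1 1->2 [CONFLICT]

TRACE = E,E,H,H,H,E,H,H,C,C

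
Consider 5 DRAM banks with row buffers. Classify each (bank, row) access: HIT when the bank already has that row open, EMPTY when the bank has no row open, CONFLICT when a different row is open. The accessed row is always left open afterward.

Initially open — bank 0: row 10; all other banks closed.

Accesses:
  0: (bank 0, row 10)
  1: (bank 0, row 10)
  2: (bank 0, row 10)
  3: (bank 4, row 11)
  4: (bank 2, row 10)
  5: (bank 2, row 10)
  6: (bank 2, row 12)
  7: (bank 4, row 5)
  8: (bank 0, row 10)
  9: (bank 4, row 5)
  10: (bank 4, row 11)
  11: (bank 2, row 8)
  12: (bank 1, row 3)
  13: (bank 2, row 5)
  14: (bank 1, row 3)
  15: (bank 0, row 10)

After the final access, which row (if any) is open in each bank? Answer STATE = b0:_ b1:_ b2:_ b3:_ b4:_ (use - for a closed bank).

STATE = b0:10 b1:3 b2:5 b3:- b4:11

  [0] b0 r10: had r10 ⇒ H
  [1] b0 r10: had r10 ⇒ H
  [2] b0 r10: had r10 ⇒ H
  [3] b4 r11: no row ⇒ E
  [4] b2 r10: no row ⇒ E
  [5] b2 r10: had r10 ⇒ H
  [6] b2 r12: had r10 ⇒ C
  [7] b4 r5: had r11 ⇒ C
  [8] b0 r10: had r10 ⇒ H
  [9] b4 r5: had r5 ⇒ H
  [10] b4 r11: had r5 ⇒ C
  [11] b2 r8: had r12 ⇒ C
  [12] b1 r3: no row ⇒ E
  [13] b2 r5: had r8 ⇒ C
  [14] b1 r3: had r3 ⇒ H
  [15] b0 r10: had r10 ⇒ H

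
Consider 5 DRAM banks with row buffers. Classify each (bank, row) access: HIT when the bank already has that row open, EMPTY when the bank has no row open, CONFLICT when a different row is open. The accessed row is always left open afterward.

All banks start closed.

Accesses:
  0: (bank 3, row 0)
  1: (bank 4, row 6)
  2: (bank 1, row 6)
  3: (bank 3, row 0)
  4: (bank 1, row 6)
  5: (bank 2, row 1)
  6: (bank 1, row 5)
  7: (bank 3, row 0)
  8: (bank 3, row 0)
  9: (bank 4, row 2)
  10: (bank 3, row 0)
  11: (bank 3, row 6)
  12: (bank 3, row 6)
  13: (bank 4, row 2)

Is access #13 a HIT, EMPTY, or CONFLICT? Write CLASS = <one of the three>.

CLASS = HIT

step 0: bank3 None->0 [EMPTY]
step 1: bank4 None->6 [EMPTY]
step 2: bank1 None->6 [EMPTY]
step 3: bank3 0->0 [HIT]
step 4: bank1 6->6 [HIT]
step 5: bank2 None->1 [EMPTY]
step 6: bank1 6->5 [CONFLICT]
step 7: bank3 0->0 [HIT]
step 8: bank3 0->0 [HIT]
step 9: bank4 6->2 [CONFLICT]
step 10: bank3 0->0 [HIT]
step 11: bank3 0->6 [CONFLICT]
step 12: bank3 6->6 [HIT]
step 13: bank4 2->2 [HIT]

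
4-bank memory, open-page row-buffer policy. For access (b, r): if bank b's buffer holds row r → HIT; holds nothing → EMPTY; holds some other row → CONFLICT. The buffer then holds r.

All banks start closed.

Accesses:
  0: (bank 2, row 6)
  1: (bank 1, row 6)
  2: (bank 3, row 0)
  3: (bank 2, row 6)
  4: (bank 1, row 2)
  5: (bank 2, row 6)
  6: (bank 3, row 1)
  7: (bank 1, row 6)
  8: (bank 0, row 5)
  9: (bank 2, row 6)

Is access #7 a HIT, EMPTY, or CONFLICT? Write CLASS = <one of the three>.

CLASS = CONFLICT

  [0] b2 r6: no row ⇒ E
  [1] b1 r6: no row ⇒ E
  [2] b3 r0: no row ⇒ E
  [3] b2 r6: had r6 ⇒ H
  [4] b1 r2: had r6 ⇒ C
  [5] b2 r6: had r6 ⇒ H
  [6] b3 r1: had r0 ⇒ C
  [7] b1 r6: had r2 ⇒ C
  [8] b0 r5: no row ⇒ E
  [9] b2 r6: had r6 ⇒ H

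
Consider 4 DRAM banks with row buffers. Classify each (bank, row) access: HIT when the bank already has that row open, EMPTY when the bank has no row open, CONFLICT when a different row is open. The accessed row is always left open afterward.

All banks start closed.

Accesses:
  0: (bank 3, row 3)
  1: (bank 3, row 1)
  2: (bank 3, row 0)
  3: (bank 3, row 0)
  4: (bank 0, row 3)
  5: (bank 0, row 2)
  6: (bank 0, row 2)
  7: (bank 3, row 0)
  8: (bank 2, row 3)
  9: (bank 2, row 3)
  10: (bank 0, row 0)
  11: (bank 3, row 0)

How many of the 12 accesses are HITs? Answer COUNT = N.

COUNT = 5

0: bank 3 row 3 — prev None → EMPTY
1: bank 3 row 1 — prev 3 → CONFLICT
2: bank 3 row 0 — prev 1 → CONFLICT
3: bank 3 row 0 — prev 0 → HIT
4: bank 0 row 3 — prev None → EMPTY
5: bank 0 row 2 — prev 3 → CONFLICT
6: bank 0 row 2 — prev 2 → HIT
7: bank 3 row 0 — prev 0 → HIT
8: bank 2 row 3 — prev None → EMPTY
9: bank 2 row 3 — prev 3 → HIT
10: bank 0 row 0 — prev 2 → CONFLICT
11: bank 3 row 0 — prev 0 → HIT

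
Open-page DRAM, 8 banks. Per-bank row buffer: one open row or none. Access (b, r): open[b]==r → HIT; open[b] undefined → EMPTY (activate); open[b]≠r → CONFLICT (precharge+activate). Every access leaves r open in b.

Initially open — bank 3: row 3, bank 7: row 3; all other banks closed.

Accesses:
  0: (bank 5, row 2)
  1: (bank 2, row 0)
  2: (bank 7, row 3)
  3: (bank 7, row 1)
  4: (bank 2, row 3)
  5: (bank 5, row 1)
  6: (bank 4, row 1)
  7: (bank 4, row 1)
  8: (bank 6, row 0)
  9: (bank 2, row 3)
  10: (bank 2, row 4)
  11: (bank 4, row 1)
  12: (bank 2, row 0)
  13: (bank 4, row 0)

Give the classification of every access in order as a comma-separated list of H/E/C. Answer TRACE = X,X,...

TRACE = E,E,H,C,C,C,E,H,E,H,C,H,C,C

#0 (5,2) E
#1 (2,0) E
#2 (7,3) H  (was 3)
#3 (7,1) C  (was 3)
#4 (2,3) C  (was 0)
#5 (5,1) C  (was 2)
#6 (4,1) E
#7 (4,1) H  (was 1)
#8 (6,0) E
#9 (2,3) H  (was 3)
#10 (2,4) C  (was 3)
#11 (4,1) H  (was 1)
#12 (2,0) C  (was 4)
#13 (4,0) C  (was 1)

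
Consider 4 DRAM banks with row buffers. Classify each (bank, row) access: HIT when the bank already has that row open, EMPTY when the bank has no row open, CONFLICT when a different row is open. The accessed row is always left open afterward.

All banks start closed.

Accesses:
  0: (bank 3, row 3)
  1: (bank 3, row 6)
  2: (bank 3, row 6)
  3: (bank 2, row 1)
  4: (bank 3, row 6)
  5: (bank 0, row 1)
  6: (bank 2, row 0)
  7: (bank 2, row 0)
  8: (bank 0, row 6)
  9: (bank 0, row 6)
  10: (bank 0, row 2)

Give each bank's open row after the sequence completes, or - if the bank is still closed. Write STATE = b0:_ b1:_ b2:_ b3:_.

STATE = b0:2 b1:- b2:0 b3:6

step 0: bank3 None->3 [EMPTY]
step 1: bank3 3->6 [CONFLICT]
step 2: bank3 6->6 [HIT]
step 3: bank2 None->1 [EMPTY]
step 4: bank3 6->6 [HIT]
step 5: bank0 None->1 [EMPTY]
step 6: bank2 1->0 [CONFLICT]
step 7: bank2 0->0 [HIT]
step 8: bank0 1->6 [CONFLICT]
step 9: bank0 6->6 [HIT]
step 10: bank0 6->2 [CONFLICT]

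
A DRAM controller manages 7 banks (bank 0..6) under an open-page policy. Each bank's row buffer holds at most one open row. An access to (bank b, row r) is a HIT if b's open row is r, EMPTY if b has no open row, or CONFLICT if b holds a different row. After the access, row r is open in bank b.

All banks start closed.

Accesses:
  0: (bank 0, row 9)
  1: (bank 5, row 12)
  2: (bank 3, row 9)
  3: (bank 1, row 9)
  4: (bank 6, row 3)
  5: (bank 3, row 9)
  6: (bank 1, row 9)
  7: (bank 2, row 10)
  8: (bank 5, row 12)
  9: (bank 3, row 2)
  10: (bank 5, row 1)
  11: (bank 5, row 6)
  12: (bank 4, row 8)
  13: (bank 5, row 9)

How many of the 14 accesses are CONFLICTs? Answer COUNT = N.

#0 (0,9) E
#1 (5,12) E
#2 (3,9) E
#3 (1,9) E
#4 (6,3) E
#5 (3,9) H  (was 9)
#6 (1,9) H  (was 9)
#7 (2,10) E
#8 (5,12) H  (was 12)
#9 (3,2) C  (was 9)
#10 (5,1) C  (was 12)
#11 (5,6) C  (was 1)
#12 (4,8) E
#13 (5,9) C  (was 6)

COUNT = 4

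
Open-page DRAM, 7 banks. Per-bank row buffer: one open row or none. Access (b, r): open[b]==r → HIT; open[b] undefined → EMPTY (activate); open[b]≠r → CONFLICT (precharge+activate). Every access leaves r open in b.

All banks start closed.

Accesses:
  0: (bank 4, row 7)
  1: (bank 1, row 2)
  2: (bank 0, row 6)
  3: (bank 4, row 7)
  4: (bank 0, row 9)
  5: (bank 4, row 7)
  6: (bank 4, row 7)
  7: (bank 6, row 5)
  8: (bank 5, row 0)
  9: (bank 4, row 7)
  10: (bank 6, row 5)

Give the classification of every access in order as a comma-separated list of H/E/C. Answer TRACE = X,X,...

#0 (4,7) E
#1 (1,2) E
#2 (0,6) E
#3 (4,7) H  (was 7)
#4 (0,9) C  (was 6)
#5 (4,7) H  (was 7)
#6 (4,7) H  (was 7)
#7 (6,5) E
#8 (5,0) E
#9 (4,7) H  (was 7)
#10 (6,5) H  (was 5)

TRACE = E,E,E,H,C,H,H,E,E,H,H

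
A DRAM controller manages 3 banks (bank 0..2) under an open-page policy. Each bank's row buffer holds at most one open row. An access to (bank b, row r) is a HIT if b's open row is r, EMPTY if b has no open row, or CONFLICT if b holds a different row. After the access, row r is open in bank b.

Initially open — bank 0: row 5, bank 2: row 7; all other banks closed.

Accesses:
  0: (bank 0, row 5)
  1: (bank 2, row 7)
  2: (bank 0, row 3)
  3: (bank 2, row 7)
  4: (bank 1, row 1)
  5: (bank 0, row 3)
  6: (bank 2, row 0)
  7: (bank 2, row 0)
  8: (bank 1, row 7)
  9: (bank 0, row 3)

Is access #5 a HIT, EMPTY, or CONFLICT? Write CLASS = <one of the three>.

CLASS = HIT

0: bank 0 row 5 — prev 5 → HIT
1: bank 2 row 7 — prev 7 → HIT
2: bank 0 row 3 — prev 5 → CONFLICT
3: bank 2 row 7 — prev 7 → HIT
4: bank 1 row 1 — prev None → EMPTY
5: bank 0 row 3 — prev 3 → HIT
6: bank 2 row 0 — prev 7 → CONFLICT
7: bank 2 row 0 — prev 0 → HIT
8: bank 1 row 7 — prev 1 → CONFLICT
9: bank 0 row 3 — prev 3 → HIT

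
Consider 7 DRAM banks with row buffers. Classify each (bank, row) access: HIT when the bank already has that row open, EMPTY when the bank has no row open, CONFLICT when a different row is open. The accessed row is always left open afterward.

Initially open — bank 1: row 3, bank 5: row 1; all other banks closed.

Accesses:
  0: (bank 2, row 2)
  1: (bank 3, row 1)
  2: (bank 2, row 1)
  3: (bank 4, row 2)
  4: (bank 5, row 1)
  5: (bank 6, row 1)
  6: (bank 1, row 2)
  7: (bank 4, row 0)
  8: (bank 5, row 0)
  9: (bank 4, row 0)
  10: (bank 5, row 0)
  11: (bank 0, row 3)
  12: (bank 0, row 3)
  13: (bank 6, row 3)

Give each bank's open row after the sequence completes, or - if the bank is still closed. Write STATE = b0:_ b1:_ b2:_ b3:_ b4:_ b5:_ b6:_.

STATE = b0:3 b1:2 b2:1 b3:1 b4:0 b5:0 b6:3

#0 (2,2) E
#1 (3,1) E
#2 (2,1) C  (was 2)
#3 (4,2) E
#4 (5,1) H  (was 1)
#5 (6,1) E
#6 (1,2) C  (was 3)
#7 (4,0) C  (was 2)
#8 (5,0) C  (was 1)
#9 (4,0) H  (was 0)
#10 (5,0) H  (was 0)
#11 (0,3) E
#12 (0,3) H  (was 3)
#13 (6,3) C  (was 1)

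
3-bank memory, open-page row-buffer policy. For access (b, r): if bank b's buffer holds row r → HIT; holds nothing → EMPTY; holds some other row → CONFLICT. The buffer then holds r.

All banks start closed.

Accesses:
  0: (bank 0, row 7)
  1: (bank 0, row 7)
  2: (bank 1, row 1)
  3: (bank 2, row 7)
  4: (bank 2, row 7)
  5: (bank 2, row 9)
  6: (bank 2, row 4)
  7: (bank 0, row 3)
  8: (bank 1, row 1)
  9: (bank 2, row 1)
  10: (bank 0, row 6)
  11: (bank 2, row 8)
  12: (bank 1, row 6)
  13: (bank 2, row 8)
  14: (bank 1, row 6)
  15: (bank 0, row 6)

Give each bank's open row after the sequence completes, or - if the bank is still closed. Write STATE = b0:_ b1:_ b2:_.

STATE = b0:6 b1:6 b2:8

#0 (0,7) E
#1 (0,7) H  (was 7)
#2 (1,1) E
#3 (2,7) E
#4 (2,7) H  (was 7)
#5 (2,9) C  (was 7)
#6 (2,4) C  (was 9)
#7 (0,3) C  (was 7)
#8 (1,1) H  (was 1)
#9 (2,1) C  (was 4)
#10 (0,6) C  (was 3)
#11 (2,8) C  (was 1)
#12 (1,6) C  (was 1)
#13 (2,8) H  (was 8)
#14 (1,6) H  (was 6)
#15 (0,6) H  (was 6)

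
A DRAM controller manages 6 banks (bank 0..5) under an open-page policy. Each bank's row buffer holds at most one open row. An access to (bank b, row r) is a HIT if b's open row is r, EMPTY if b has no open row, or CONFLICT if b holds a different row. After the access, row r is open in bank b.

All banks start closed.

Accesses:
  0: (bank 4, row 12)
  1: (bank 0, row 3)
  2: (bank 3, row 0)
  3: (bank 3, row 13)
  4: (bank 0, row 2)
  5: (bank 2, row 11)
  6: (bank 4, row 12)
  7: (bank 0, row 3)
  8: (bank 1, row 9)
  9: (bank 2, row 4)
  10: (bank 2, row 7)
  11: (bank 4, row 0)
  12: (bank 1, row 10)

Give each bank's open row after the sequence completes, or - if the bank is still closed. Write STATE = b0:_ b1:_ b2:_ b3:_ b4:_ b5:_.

STATE = b0:3 b1:10 b2:7 b3:13 b4:0 b5:-

0: bank 4 row 12 — prev None → EMPTY
1: bank 0 row 3 — prev None → EMPTY
2: bank 3 row 0 — prev None → EMPTY
3: bank 3 row 13 — prev 0 → CONFLICT
4: bank 0 row 2 — prev 3 → CONFLICT
5: bank 2 row 11 — prev None → EMPTY
6: bank 4 row 12 — prev 12 → HIT
7: bank 0 row 3 — prev 2 → CONFLICT
8: bank 1 row 9 — prev None → EMPTY
9: bank 2 row 4 — prev 11 → CONFLICT
10: bank 2 row 7 — prev 4 → CONFLICT
11: bank 4 row 0 — prev 12 → CONFLICT
12: bank 1 row 10 — prev 9 → CONFLICT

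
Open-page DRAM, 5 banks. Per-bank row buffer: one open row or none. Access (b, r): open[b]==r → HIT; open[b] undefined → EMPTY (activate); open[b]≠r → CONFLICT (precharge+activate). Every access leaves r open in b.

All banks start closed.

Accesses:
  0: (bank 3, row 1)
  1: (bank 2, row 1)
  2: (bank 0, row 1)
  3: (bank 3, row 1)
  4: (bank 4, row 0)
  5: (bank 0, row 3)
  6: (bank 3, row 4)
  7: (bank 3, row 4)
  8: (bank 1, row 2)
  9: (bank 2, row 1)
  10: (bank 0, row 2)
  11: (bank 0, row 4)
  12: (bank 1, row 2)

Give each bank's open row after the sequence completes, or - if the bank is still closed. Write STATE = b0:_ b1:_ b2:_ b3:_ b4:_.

0: bank 3 row 1 — prev None → EMPTY
1: bank 2 row 1 — prev None → EMPTY
2: bank 0 row 1 — prev None → EMPTY
3: bank 3 row 1 — prev 1 → HIT
4: bank 4 row 0 — prev None → EMPTY
5: bank 0 row 3 — prev 1 → CONFLICT
6: bank 3 row 4 — prev 1 → CONFLICT
7: bank 3 row 4 — prev 4 → HIT
8: bank 1 row 2 — prev None → EMPTY
9: bank 2 row 1 — prev 1 → HIT
10: bank 0 row 2 — prev 3 → CONFLICT
11: bank 0 row 4 — prev 2 → CONFLICT
12: bank 1 row 2 — prev 2 → HIT

STATE = b0:4 b1:2 b2:1 b3:4 b4:0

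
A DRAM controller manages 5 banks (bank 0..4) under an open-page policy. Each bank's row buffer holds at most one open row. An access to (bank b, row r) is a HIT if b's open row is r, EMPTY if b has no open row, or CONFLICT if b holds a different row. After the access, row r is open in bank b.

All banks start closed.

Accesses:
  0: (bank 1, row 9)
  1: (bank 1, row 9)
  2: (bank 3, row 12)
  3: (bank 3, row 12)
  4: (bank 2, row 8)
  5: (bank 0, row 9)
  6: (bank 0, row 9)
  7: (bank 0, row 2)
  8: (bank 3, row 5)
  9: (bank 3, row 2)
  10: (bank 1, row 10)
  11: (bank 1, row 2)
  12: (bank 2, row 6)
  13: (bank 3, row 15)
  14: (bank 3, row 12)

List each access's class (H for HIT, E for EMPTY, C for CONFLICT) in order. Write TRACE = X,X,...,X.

TRACE = E,H,E,H,E,E,H,C,C,C,C,C,C,C,C

  [0] b1 r9: no row ⇒ E
  [1] b1 r9: had r9 ⇒ H
  [2] b3 r12: no row ⇒ E
  [3] b3 r12: had r12 ⇒ H
  [4] b2 r8: no row ⇒ E
  [5] b0 r9: no row ⇒ E
  [6] b0 r9: had r9 ⇒ H
  [7] b0 r2: had r9 ⇒ C
  [8] b3 r5: had r12 ⇒ C
  [9] b3 r2: had r5 ⇒ C
  [10] b1 r10: had r9 ⇒ C
  [11] b1 r2: had r10 ⇒ C
  [12] b2 r6: had r8 ⇒ C
  [13] b3 r15: had r2 ⇒ C
  [14] b3 r12: had r15 ⇒ C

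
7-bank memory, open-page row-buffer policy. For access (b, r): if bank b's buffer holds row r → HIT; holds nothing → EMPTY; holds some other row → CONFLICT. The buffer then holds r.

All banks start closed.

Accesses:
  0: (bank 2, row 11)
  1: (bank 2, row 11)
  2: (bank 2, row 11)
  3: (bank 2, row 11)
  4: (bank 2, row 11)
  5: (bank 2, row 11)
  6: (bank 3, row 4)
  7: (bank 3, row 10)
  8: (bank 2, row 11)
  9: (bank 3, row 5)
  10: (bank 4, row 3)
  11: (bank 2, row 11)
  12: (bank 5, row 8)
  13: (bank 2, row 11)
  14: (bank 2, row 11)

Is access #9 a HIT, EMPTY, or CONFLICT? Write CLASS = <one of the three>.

step 0: bank2 None->11 [EMPTY]
step 1: bank2 11->11 [HIT]
step 2: bank2 11->11 [HIT]
step 3: bank2 11->11 [HIT]
step 4: bank2 11->11 [HIT]
step 5: bank2 11->11 [HIT]
step 6: bank3 None->4 [EMPTY]
step 7: bank3 4->10 [CONFLICT]
step 8: bank2 11->11 [HIT]
step 9: bank3 10->5 [CONFLICT]
step 10: bank4 None->3 [EMPTY]
step 11: bank2 11->11 [HIT]
step 12: bank5 None->8 [EMPTY]
step 13: bank2 11->11 [HIT]
step 14: bank2 11->11 [HIT]

CLASS = CONFLICT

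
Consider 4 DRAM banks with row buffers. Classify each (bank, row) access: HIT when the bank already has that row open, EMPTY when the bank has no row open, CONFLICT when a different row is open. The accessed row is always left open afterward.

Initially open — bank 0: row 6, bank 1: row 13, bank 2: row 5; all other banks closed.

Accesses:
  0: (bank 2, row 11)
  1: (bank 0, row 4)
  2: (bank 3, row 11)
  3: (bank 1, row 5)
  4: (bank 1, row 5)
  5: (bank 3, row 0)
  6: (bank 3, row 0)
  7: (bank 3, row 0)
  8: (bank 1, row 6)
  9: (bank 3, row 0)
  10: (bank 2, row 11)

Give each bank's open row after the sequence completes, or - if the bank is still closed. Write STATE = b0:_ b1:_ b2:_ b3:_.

STATE = b0:4 b1:6 b2:11 b3:0

#0 (2,11) C  (was 5)
#1 (0,4) C  (was 6)
#2 (3,11) E
#3 (1,5) C  (was 13)
#4 (1,5) H  (was 5)
#5 (3,0) C  (was 11)
#6 (3,0) H  (was 0)
#7 (3,0) H  (was 0)
#8 (1,6) C  (was 5)
#9 (3,0) H  (was 0)
#10 (2,11) H  (was 11)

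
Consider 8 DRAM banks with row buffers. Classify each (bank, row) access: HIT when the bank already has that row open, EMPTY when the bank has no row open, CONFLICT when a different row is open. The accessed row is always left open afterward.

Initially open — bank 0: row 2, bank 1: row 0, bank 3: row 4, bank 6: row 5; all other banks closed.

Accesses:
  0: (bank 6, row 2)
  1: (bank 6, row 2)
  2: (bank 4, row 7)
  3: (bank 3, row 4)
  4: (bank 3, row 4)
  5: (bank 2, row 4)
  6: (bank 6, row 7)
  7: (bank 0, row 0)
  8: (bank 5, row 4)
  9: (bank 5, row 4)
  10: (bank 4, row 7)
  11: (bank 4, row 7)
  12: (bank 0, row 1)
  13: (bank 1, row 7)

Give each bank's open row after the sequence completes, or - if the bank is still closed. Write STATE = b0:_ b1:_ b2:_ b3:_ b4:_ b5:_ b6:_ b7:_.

  [0] b6 r2: had r5 ⇒ C
  [1] b6 r2: had r2 ⇒ H
  [2] b4 r7: no row ⇒ E
  [3] b3 r4: had r4 ⇒ H
  [4] b3 r4: had r4 ⇒ H
  [5] b2 r4: no row ⇒ E
  [6] b6 r7: had r2 ⇒ C
  [7] b0 r0: had r2 ⇒ C
  [8] b5 r4: no row ⇒ E
  [9] b5 r4: had r4 ⇒ H
  [10] b4 r7: had r7 ⇒ H
  [11] b4 r7: had r7 ⇒ H
  [12] b0 r1: had r0 ⇒ C
  [13] b1 r7: had r0 ⇒ C

STATE = b0:1 b1:7 b2:4 b3:4 b4:7 b5:4 b6:7 b7:-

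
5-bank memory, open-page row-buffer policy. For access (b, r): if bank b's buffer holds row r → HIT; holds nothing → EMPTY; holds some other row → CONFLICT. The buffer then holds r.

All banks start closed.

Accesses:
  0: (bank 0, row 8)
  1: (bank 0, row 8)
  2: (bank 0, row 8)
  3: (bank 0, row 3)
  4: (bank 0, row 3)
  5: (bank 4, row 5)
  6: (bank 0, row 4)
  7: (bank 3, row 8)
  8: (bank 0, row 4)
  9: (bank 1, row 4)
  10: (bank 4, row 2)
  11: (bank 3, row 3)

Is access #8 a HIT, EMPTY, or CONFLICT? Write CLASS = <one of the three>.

#0 (0,8) E
#1 (0,8) H  (was 8)
#2 (0,8) H  (was 8)
#3 (0,3) C  (was 8)
#4 (0,3) H  (was 3)
#5 (4,5) E
#6 (0,4) C  (was 3)
#7 (3,8) E
#8 (0,4) H  (was 4)
#9 (1,4) E
#10 (4,2) C  (was 5)
#11 (3,3) C  (was 8)

CLASS = HIT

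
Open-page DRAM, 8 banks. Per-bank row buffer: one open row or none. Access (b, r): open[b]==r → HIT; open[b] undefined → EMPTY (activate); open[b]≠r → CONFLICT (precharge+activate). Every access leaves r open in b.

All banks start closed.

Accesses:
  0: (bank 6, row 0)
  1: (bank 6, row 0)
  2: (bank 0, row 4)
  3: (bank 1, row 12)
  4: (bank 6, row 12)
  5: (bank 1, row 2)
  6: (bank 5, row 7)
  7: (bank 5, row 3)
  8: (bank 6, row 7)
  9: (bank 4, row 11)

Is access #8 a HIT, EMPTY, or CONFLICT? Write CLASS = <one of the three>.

#0 (6,0) E
#1 (6,0) H  (was 0)
#2 (0,4) E
#3 (1,12) E
#4 (6,12) C  (was 0)
#5 (1,2) C  (was 12)
#6 (5,7) E
#7 (5,3) C  (was 7)
#8 (6,7) C  (was 12)
#9 (4,11) E

CLASS = CONFLICT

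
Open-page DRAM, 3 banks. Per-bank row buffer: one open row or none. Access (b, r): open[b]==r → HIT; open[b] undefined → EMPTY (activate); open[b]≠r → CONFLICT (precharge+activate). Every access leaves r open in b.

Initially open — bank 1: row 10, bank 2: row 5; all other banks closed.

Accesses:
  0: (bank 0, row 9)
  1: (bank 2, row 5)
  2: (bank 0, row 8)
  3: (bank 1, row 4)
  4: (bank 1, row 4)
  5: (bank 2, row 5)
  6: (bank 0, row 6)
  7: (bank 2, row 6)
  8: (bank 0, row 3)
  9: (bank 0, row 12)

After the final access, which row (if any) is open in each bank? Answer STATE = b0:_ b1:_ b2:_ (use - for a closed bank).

  [0] b0 r9: no row ⇒ E
  [1] b2 r5: had r5 ⇒ H
  [2] b0 r8: had r9 ⇒ C
  [3] b1 r4: had r10 ⇒ C
  [4] b1 r4: had r4 ⇒ H
  [5] b2 r5: had r5 ⇒ H
  [6] b0 r6: had r8 ⇒ C
  [7] b2 r6: had r5 ⇒ C
  [8] b0 r3: had r6 ⇒ C
  [9] b0 r12: had r3 ⇒ C

STATE = b0:12 b1:4 b2:6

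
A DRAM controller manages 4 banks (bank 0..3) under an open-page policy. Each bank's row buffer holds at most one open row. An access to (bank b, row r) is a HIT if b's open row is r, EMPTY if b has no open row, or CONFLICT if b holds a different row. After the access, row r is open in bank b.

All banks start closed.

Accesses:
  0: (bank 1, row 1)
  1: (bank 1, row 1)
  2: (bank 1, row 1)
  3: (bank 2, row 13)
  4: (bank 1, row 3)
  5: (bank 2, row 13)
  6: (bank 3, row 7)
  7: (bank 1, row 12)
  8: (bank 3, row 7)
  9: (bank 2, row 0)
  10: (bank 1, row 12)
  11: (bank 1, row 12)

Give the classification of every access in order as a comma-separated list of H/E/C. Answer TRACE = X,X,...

TRACE = E,H,H,E,C,H,E,C,H,C,H,H

step 0: bank1 None->1 [EMPTY]
step 1: bank1 1->1 [HIT]
step 2: bank1 1->1 [HIT]
step 3: bank2 None->13 [EMPTY]
step 4: bank1 1->3 [CONFLICT]
step 5: bank2 13->13 [HIT]
step 6: bank3 None->7 [EMPTY]
step 7: bank1 3->12 [CONFLICT]
step 8: bank3 7->7 [HIT]
step 9: bank2 13->0 [CONFLICT]
step 10: bank1 12->12 [HIT]
step 11: bank1 12->12 [HIT]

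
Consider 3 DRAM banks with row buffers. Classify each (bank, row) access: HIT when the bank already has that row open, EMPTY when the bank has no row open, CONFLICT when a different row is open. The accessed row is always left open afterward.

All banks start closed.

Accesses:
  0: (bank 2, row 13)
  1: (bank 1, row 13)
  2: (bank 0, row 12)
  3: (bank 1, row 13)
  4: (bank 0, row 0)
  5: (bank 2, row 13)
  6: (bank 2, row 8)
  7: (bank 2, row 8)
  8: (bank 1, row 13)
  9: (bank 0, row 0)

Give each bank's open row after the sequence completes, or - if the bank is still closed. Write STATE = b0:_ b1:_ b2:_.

step 0: bank2 None->13 [EMPTY]
step 1: bank1 None->13 [EMPTY]
step 2: bank0 None->12 [EMPTY]
step 3: bank1 13->13 [HIT]
step 4: bank0 12->0 [CONFLICT]
step 5: bank2 13->13 [HIT]
step 6: bank2 13->8 [CONFLICT]
step 7: bank2 8->8 [HIT]
step 8: bank1 13->13 [HIT]
step 9: bank0 0->0 [HIT]

STATE = b0:0 b1:13 b2:8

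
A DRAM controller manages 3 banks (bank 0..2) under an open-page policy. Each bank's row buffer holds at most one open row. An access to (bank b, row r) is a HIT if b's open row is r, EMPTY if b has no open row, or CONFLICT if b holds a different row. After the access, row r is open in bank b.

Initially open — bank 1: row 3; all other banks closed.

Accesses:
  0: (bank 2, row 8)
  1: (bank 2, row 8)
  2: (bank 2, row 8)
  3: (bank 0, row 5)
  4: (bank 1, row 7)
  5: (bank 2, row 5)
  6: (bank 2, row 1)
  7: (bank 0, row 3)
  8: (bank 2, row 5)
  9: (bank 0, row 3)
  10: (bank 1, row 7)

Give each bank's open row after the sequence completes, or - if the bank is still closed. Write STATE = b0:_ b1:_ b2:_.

STATE = b0:3 b1:7 b2:5

step 0: bank2 None->8 [EMPTY]
step 1: bank2 8->8 [HIT]
step 2: bank2 8->8 [HIT]
step 3: bank0 None->5 [EMPTY]
step 4: bank1 3->7 [CONFLICT]
step 5: bank2 8->5 [CONFLICT]
step 6: bank2 5->1 [CONFLICT]
step 7: bank0 5->3 [CONFLICT]
step 8: bank2 1->5 [CONFLICT]
step 9: bank0 3->3 [HIT]
step 10: bank1 7->7 [HIT]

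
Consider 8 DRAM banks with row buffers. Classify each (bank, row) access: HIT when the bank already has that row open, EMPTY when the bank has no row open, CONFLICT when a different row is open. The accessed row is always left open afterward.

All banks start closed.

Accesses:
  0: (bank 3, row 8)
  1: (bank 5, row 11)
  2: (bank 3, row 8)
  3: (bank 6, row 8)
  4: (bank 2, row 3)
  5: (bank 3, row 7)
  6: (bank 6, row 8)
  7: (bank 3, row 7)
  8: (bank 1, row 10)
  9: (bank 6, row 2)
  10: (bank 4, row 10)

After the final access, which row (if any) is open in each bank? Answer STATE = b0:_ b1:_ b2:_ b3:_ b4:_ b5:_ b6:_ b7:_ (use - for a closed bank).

STATE = b0:- b1:10 b2:3 b3:7 b4:10 b5:11 b6:2 b7:-

#0 (3,8) E
#1 (5,11) E
#2 (3,8) H  (was 8)
#3 (6,8) E
#4 (2,3) E
#5 (3,7) C  (was 8)
#6 (6,8) H  (was 8)
#7 (3,7) H  (was 7)
#8 (1,10) E
#9 (6,2) C  (was 8)
#10 (4,10) E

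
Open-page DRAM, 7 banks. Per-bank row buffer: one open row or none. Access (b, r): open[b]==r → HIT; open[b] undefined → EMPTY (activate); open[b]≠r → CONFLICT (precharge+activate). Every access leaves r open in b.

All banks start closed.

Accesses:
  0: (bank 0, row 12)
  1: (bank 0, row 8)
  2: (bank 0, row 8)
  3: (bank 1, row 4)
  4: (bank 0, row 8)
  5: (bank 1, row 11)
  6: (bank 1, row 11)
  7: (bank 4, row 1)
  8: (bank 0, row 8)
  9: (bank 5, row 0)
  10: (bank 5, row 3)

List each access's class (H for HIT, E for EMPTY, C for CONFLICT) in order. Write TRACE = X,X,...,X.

  [0] b0 r12: no row ⇒ E
  [1] b0 r8: had r12 ⇒ C
  [2] b0 r8: had r8 ⇒ H
  [3] b1 r4: no row ⇒ E
  [4] b0 r8: had r8 ⇒ H
  [5] b1 r11: had r4 ⇒ C
  [6] b1 r11: had r11 ⇒ H
  [7] b4 r1: no row ⇒ E
  [8] b0 r8: had r8 ⇒ H
  [9] b5 r0: no row ⇒ E
  [10] b5 r3: had r0 ⇒ C

TRACE = E,C,H,E,H,C,H,E,H,E,C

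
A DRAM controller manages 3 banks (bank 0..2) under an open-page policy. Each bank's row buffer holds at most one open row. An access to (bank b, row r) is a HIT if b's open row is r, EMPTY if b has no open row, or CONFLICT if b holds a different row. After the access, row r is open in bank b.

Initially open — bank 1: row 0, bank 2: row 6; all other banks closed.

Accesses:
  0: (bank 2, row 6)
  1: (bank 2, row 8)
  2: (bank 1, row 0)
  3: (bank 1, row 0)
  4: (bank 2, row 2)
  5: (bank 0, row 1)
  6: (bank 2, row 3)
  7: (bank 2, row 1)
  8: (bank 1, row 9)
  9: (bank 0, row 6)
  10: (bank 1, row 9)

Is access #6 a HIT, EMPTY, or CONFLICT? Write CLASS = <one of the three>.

  [0] b2 r6: had r6 ⇒ H
  [1] b2 r8: had r6 ⇒ C
  [2] b1 r0: had r0 ⇒ H
  [3] b1 r0: had r0 ⇒ H
  [4] b2 r2: had r8 ⇒ C
  [5] b0 r1: no row ⇒ E
  [6] b2 r3: had r2 ⇒ C
  [7] b2 r1: had r3 ⇒ C
  [8] b1 r9: had r0 ⇒ C
  [9] b0 r6: had r1 ⇒ C
  [10] b1 r9: had r9 ⇒ H

CLASS = CONFLICT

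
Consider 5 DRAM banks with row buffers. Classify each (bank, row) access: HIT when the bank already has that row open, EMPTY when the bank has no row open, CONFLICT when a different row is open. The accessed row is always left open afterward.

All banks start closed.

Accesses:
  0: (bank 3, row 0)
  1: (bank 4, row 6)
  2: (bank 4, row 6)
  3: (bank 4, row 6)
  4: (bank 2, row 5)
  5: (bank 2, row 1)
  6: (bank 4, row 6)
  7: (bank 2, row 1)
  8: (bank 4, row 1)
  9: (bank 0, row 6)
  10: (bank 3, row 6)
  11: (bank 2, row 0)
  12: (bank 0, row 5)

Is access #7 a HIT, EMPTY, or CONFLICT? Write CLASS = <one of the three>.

CLASS = HIT

0: bank 3 row 0 — prev None → EMPTY
1: bank 4 row 6 — prev None → EMPTY
2: bank 4 row 6 — prev 6 → HIT
3: bank 4 row 6 — prev 6 → HIT
4: bank 2 row 5 — prev None → EMPTY
5: bank 2 row 1 — prev 5 → CONFLICT
6: bank 4 row 6 — prev 6 → HIT
7: bank 2 row 1 — prev 1 → HIT
8: bank 4 row 1 — prev 6 → CONFLICT
9: bank 0 row 6 — prev None → EMPTY
10: bank 3 row 6 — prev 0 → CONFLICT
11: bank 2 row 0 — prev 1 → CONFLICT
12: bank 0 row 5 — prev 6 → CONFLICT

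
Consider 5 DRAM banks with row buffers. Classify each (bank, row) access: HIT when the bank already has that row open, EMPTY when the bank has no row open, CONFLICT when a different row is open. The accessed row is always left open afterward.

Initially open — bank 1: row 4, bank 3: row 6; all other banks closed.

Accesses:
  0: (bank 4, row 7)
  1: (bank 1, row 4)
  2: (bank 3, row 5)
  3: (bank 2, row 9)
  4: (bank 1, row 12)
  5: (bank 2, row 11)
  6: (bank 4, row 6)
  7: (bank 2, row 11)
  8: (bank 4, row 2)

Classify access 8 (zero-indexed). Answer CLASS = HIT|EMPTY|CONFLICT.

0: bank 4 row 7 — prev None → EMPTY
1: bank 1 row 4 — prev 4 → HIT
2: bank 3 row 5 — prev 6 → CONFLICT
3: bank 2 row 9 — prev None → EMPTY
4: bank 1 row 12 — prev 4 → CONFLICT
5: bank 2 row 11 — prev 9 → CONFLICT
6: bank 4 row 6 — prev 7 → CONFLICT
7: bank 2 row 11 — prev 11 → HIT
8: bank 4 row 2 — prev 6 → CONFLICT

CLASS = CONFLICT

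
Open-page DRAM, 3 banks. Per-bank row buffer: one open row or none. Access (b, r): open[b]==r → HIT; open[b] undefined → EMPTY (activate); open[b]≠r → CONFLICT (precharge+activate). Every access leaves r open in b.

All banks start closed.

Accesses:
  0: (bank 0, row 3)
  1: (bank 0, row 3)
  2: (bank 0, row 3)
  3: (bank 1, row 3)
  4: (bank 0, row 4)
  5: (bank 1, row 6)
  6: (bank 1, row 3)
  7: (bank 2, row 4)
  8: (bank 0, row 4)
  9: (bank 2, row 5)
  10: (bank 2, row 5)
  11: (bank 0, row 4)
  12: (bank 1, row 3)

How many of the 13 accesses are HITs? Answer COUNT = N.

COUNT = 6

step 0: bank0 None->3 [EMPTY]
step 1: bank0 3->3 [HIT]
step 2: bank0 3->3 [HIT]
step 3: bank1 None->3 [EMPTY]
step 4: bank0 3->4 [CONFLICT]
step 5: bank1 3->6 [CONFLICT]
step 6: bank1 6->3 [CONFLICT]
step 7: bank2 None->4 [EMPTY]
step 8: bank0 4->4 [HIT]
step 9: bank2 4->5 [CONFLICT]
step 10: bank2 5->5 [HIT]
step 11: bank0 4->4 [HIT]
step 12: bank1 3->3 [HIT]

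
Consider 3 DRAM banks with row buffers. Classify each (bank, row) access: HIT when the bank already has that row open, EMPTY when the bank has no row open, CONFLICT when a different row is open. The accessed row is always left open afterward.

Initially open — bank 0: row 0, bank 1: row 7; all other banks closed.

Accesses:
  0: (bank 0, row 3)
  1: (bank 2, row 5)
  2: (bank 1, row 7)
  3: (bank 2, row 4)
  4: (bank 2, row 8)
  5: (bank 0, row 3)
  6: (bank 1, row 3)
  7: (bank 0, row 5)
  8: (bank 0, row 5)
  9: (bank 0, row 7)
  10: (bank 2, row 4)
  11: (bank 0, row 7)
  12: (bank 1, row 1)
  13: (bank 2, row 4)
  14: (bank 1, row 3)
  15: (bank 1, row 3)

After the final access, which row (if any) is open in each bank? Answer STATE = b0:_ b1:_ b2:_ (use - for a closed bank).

STATE = b0:7 b1:3 b2:4

#0 (0,3) C  (was 0)
#1 (2,5) E
#2 (1,7) H  (was 7)
#3 (2,4) C  (was 5)
#4 (2,8) C  (was 4)
#5 (0,3) H  (was 3)
#6 (1,3) C  (was 7)
#7 (0,5) C  (was 3)
#8 (0,5) H  (was 5)
#9 (0,7) C  (was 5)
#10 (2,4) C  (was 8)
#11 (0,7) H  (was 7)
#12 (1,1) C  (was 3)
#13 (2,4) H  (was 4)
#14 (1,3) C  (was 1)
#15 (1,3) H  (was 3)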